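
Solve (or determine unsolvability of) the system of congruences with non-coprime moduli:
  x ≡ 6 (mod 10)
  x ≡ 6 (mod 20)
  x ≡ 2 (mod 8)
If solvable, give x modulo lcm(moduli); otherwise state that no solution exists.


Moduli 10, 20, 8 are not pairwise coprime, so CRT works modulo lcm(m_i) when all pairwise compatibility conditions hold.
Pairwise compatibility: gcd(m_i, m_j) must divide a_i - a_j for every pair.
Merge one congruence at a time:
  Start: x ≡ 6 (mod 10).
  Combine with x ≡ 6 (mod 20): gcd(10, 20) = 10; 6 - 6 = 0, which IS divisible by 10, so compatible.
    Write x = 6 + 10·t and substitute into x ≡ 6 (mod 20): 10·t ≡ 6 − 6 = 0 (mod 20).
    Divide the congruence (and modulus) by g = 10: 1·t ≡ 0 (mod 2).
    So t ≡ 0 (mod 2).
    Then x = 6 + 10·0 = 6, valid modulo lcm(10, 20) = 20: x ≡ 6 (mod 20).
  Combine with x ≡ 2 (mod 8): gcd(20, 8) = 4; 2 - 6 = -4, which IS divisible by 4, so compatible.
    Write x = 6 + 20·t and substitute into x ≡ 2 (mod 8): 20·t ≡ 2 − 6 = -4 (mod 8).
    Divide the congruence (and modulus) by g = 4: 5·t ≡ -1 (mod 2).
    Reduce coefficients mod 2: 1·t ≡ 1 (mod 2).
    So t ≡ 1 (mod 2).
    Then x = 6 + 20·1 = 26, valid modulo lcm(20, 8) = 40: x ≡ 26 (mod 40).
Verify: 26 mod 10 = 6, 26 mod 20 = 6, 26 mod 8 = 2.

x ≡ 26 (mod 40).


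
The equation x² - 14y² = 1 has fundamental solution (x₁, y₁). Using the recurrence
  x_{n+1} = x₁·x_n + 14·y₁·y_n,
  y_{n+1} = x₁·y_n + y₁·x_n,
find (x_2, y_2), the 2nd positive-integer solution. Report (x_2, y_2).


Step 1: Find the fundamental solution (x₁, y₁) of x² - 14y² = 1.
  Expand √14 as a continued fraction. a₀ = ⌊√14⌋ = 3; iterate m_{k+1} = d_k·a_k − m_k, d_{k+1} = (14 − m_{k+1}²)/d_k, a_{k+1} = ⌊(a₀ + m_{k+1})/d_{k+1}⌋ (starting m₀ = 0, d₀ = 1), with convergents p_k = a_k·p_{k-1} + p_{k-2}, q_k = a_k·q_{k-1} + q_{k-2} (p₋₁ = 1, q₋₁ = 0):
  k = 0: a₀ = 3; p₀/q₀ = 3/1; p₀² − 14·q₀² = 9 − 14 = -5.
  k = 1: m = 3, d = 5, a = ⌊(3 + 3)/5⌋ = 1; p/q = (1·3 + 1)/(1·1 + 0) = 4/1; p² − 14·q² = 16 − 14 = 2.
  k = 2: m = 2, d = 2, a = ⌊(3 + 2)/2⌋ = 2; p/q = (2·4 + 3)/(2·1 + 1) = 11/3; p² − 14·q² = 121 − 126 = -5.
  k = 3: m = 2, d = 5, a = ⌊(3 + 2)/5⌋ = 1; p/q = (1·11 + 4)/(1·3 + 1) = 15/4; p² − 14·q² = 225 − 224 = 1.
  The first convergent with p² − 14·q² = 1 gives the fundamental solution (x₁, y₁) = (15, 4).
Step 2: Apply the recurrence (x_{n+1}, y_{n+1}) = (x₁x_n + 14y₁y_n, x₁y_n + y₁x_n) repeatedly.
  From (x_1, y_1) = (15, 4): x_2 = 15·15 + 14·4·4 = 449; y_2 = 15·4 + 4·15 = 120.
Step 3: Verify x_2² - 14·y_2² = 201601 - 201600 = 1 (should be 1). ✓

(x_1, y_1) = (15, 4); (x_2, y_2) = (449, 120).


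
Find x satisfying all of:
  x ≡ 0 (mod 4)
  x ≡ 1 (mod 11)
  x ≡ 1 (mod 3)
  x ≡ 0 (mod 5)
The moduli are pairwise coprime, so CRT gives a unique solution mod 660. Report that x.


Product of moduli M = 4 · 11 · 3 · 5 = 660.
Merge one congruence at a time:
  Start: x ≡ 0 (mod 4).
  Combine with x ≡ 1 (mod 11); new modulus lcm = 44.
    Write x = 0 + 4·t and substitute into x ≡ 1 (mod 11): 4·t ≡ 1 − 0 = 1 (mod 11).
    The inverse of 4 mod 11 is 3 (since 4·3 = 12 = 1·11 + 1), so t ≡ 3·1 = 3 ≡ 3 (mod 11).
    Then x = 0 + 4·3 = 12, valid modulo lcm(4, 11) = 44: x ≡ 12 (mod 44).
  Combine with x ≡ 1 (mod 3); new modulus lcm = 132.
    Write x = 12 + 44·t and substitute into x ≡ 1 (mod 3): 44·t ≡ 1 − 12 = -11 (mod 3).
    Reduce coefficients mod 3: 2·t ≡ 1 (mod 3).
    The inverse of 2 mod 3 is 2 (since 2·2 = 4 = 1·3 + 1), so t ≡ 2·1 = 2 ≡ 2 (mod 3).
    Then x = 12 + 44·2 = 100, valid modulo lcm(44, 3) = 132: x ≡ 100 (mod 132).
  Combine with x ≡ 0 (mod 5); new modulus lcm = 660.
    Write x = 100 + 132·t and substitute into x ≡ 0 (mod 5): 132·t ≡ 0 − 100 = -100 (mod 5).
    Reduce coefficients mod 5: 2·t ≡ 0 (mod 5).
    The inverse of 2 mod 5 is 3 (since 2·3 = 6 = 1·5 + 1), so t ≡ 3·0 = 0 ≡ 0 (mod 5).
    Then x = 100 + 132·0 = 100, valid modulo lcm(132, 5) = 660: x ≡ 100 (mod 660).
Verify against each original: 100 mod 4 = 0, 100 mod 11 = 1, 100 mod 3 = 1, 100 mod 5 = 0.

x ≡ 100 (mod 660).


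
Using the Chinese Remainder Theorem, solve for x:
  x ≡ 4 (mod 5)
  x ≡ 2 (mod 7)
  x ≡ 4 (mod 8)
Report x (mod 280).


Moduli 5, 7, 8 are pairwise coprime; by CRT there is a unique solution modulo M = 5 · 7 · 8 = 280.
Solve pairwise, accumulating the modulus:
  Start with x ≡ 4 (mod 5).
  Combine with x ≡ 2 (mod 7): since gcd(5, 7) = 1, we get a unique residue mod 35.
    Write x = 4 + 5·t and substitute into x ≡ 2 (mod 7): 5·t ≡ 2 − 4 = -2 (mod 7).
    Reduce coefficients mod 7: 5·t ≡ 5 (mod 7).
    The inverse of 5 mod 7 is 3 (since 5·3 = 15 = 2·7 + 1), so t ≡ 3·5 = 15 ≡ 1 (mod 7).
    Then x = 4 + 5·1 = 9, valid modulo lcm(5, 7) = 35: x ≡ 9 (mod 35).
  Combine with x ≡ 4 (mod 8): since gcd(35, 8) = 1, we get a unique residue mod 280.
    Write x = 9 + 35·t and substitute into x ≡ 4 (mod 8): 35·t ≡ 4 − 9 = -5 (mod 8).
    Reduce coefficients mod 8: 3·t ≡ 3 (mod 8).
    The inverse of 3 mod 8 is 3 (since 3·3 = 9 = 1·8 + 1), so t ≡ 3·3 = 9 ≡ 1 (mod 8).
    Then x = 9 + 35·1 = 44, valid modulo lcm(35, 8) = 280: x ≡ 44 (mod 280).
Verify: 44 mod 5 = 4 ✓, 44 mod 7 = 2 ✓, 44 mod 8 = 4 ✓.

x ≡ 44 (mod 280).


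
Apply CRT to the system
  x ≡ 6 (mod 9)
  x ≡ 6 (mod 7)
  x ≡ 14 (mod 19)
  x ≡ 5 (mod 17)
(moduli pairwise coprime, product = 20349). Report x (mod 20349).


Product of moduli M = 9 · 7 · 19 · 17 = 20349.
Merge one congruence at a time:
  Start: x ≡ 6 (mod 9).
  Combine with x ≡ 6 (mod 7); new modulus lcm = 63.
    Write x = 6 + 9·t and substitute into x ≡ 6 (mod 7): 9·t ≡ 6 − 6 = 0 (mod 7).
    Reduce coefficients mod 7: 2·t ≡ 0 (mod 7).
    The inverse of 2 mod 7 is 4 (since 2·4 = 8 = 1·7 + 1), so t ≡ 4·0 = 0 ≡ 0 (mod 7).
    Then x = 6 + 9·0 = 6, valid modulo lcm(9, 7) = 63: x ≡ 6 (mod 63).
  Combine with x ≡ 14 (mod 19); new modulus lcm = 1197.
    Write x = 6 + 63·t and substitute into x ≡ 14 (mod 19): 63·t ≡ 14 − 6 = 8 (mod 19).
    Reduce coefficients mod 19: 6·t ≡ 8 (mod 19).
    The inverse of 6 mod 19 is 16 (since 6·16 = 96 = 5·19 + 1), so t ≡ 16·8 = 128 ≡ 14 (mod 19).
    Then x = 6 + 63·14 = 888, valid modulo lcm(63, 19) = 1197: x ≡ 888 (mod 1197).
  Combine with x ≡ 5 (mod 17); new modulus lcm = 20349.
    Write x = 888 + 1197·t and substitute into x ≡ 5 (mod 17): 1197·t ≡ 5 − 888 = -883 (mod 17).
    Reduce coefficients mod 17: 7·t ≡ 1 (mod 17).
    The inverse of 7 mod 17 is 5 (since 7·5 = 35 = 2·17 + 1), so t ≡ 5·1 = 5 ≡ 5 (mod 17).
    Then x = 888 + 1197·5 = 6873, valid modulo lcm(1197, 17) = 20349: x ≡ 6873 (mod 20349).
Verify against each original: 6873 mod 9 = 6, 6873 mod 7 = 6, 6873 mod 19 = 14, 6873 mod 17 = 5.

x ≡ 6873 (mod 20349).


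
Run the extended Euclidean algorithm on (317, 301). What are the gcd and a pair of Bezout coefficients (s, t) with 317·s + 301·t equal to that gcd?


Euclidean algorithm on (317, 301) — divide until remainder is 0:
  317 = 1 · 301 + 16
  301 = 18 · 16 + 13
  16 = 1 · 13 + 3
  13 = 4 · 3 + 1
  3 = 3 · 1 + 0
gcd(317, 301) = 1.
Track Bezout coefficients alongside the remainders: start with r₀ = 317 = a·1 + b·0 (s = 1, t = 0) and r₁ = 301 = a·0 + b·1 (s = 0, t = 1); each new remainder r_{k+1} = r_{k-1} − q_k·r_k inherits s_{k+1} = s_{k-1} − q_k·s_k, t_{k+1} = t_{k-1} − q_k·t_k, so r_k = a·s_k + b·t_k at every step:
  q = 1: r = 16, s = 1 − 1·0 = 1, t = 0 − 1·1 = -1  (check: 317·1 + 301·(-1) = 16)
  q = 18: r = 13, s = 0 − 18·1 = -18, t = 1 − 18·(-1) = 19  (check: 317·(-18) + 301·19 = 13)
  q = 1: r = 3, s = 1 − 1·(-18) = 19, t = -1 − 1·19 = -20  (check: 317·19 + 301·(-20) = 3)
  q = 4: r = 1, s = -18 − 4·19 = -94, t = 19 − 4·(-20) = 99  (check: 317·(-94) + 301·99 = 1)
The row with r = 1 (the gcd) gives the Bezout coefficients s = -94, t = 99.
Result: 317 · (-94) + 301 · (99) = 1.

gcd(317, 301) = 1; s = -94, t = 99 (check: 317·(-94) + 301·99 = 1).


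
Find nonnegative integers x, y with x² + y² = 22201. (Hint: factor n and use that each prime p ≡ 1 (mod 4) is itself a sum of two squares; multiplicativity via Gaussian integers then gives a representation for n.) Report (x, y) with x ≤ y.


Step 1: Factor n = 22201 = 149^2.
Step 2: Check the mod-4 condition on each prime factor: 149 ≡ 1 (mod 4), exponent 2.
All primes ≡ 3 (mod 4) appear to even exponent (or don't appear), so by the two-squares theorem n IS expressible as a sum of two squares.
Step 3: Build a representation. Here n = 149 · 149 is a product of primes ≡ 1 (mod 4). Each prime p ≡ 1 (mod 4) is itself a sum of two squares; find a² by testing p − a² for a perfect square:
  149: 149 − 1² = 148, 149 − 2² = 145, 149 − 3² = 140, 149 − 4² = 133, 149 − 5² = 124, 149 − 6² = 113, 149 − 7² = 100 = 10² ⇒ 149 = 7² + 10².
  Combine using the Brahmagupta–Fibonacci identity (a² + b²)(c² + d²) = (ac − bd)² + (ad + bc)² = (ac + bd)² + (ad − bc)²:
  149 · 149 = 22201: from (7² + 10²)(7² + 10²), take (7·7 − 10·10, 7·10 + 10·7) = (49 − 100, 70 + 70) = (-51, 140); dropping signs (only squares matter) gives (51, 140); check 51² + 140² = 2601 + 19600 = 22201 ✓.
Step 4: Order so x ≤ y and verify: 51² + 140² = 2601 + 19600 = 22201 = n. ✓

n = 22201 = 51² + 140² (one valid representation with x ≤ y).


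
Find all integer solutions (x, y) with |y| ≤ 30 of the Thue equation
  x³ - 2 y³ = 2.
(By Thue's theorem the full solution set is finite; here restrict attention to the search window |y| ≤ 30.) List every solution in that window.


The equation is x³ - 2y³ = 2. For fixed y, x³ = 2·y³ + 2, so a solution requires the RHS to be a perfect cube.
Strategy: iterate y from -30 to 30, compute RHS = 2·y³ + 2, and check whether it is a (positive or negative) perfect cube.
Check small values of y:
  y = 0: RHS = 2 is not a perfect cube.
  y = 1: RHS = 4 is not a perfect cube.
  y = -1: RHS = 0 = (0)³ ⇒ x = 0 works.
  y = 2: RHS = 18 is not a perfect cube.
  y = -2: RHS = -14 is not a perfect cube.
  y = 3: RHS = 56 is not a perfect cube.
  y = -3: RHS = -52 is not a perfect cube.
Continuing the search up to |y| = 30 finds no further solutions beyond those listed.
Collected solutions: (0, -1).

Solutions (with |y| ≤ 30): (0, -1).


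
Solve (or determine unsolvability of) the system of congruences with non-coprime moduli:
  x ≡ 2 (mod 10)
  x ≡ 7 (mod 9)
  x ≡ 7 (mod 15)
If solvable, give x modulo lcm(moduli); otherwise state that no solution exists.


Moduli 10, 9, 15 are not pairwise coprime, so CRT works modulo lcm(m_i) when all pairwise compatibility conditions hold.
Pairwise compatibility: gcd(m_i, m_j) must divide a_i - a_j for every pair.
Merge one congruence at a time:
  Start: x ≡ 2 (mod 10).
  Combine with x ≡ 7 (mod 9): gcd(10, 9) = 1; 7 - 2 = 5, which IS divisible by 1, so compatible.
    Write x = 2 + 10·t and substitute into x ≡ 7 (mod 9): 10·t ≡ 7 − 2 = 5 (mod 9).
    Reduce coefficients mod 9: 1·t ≡ 5 (mod 9).
    So t ≡ 5 (mod 9).
    Then x = 2 + 10·5 = 52, valid modulo lcm(10, 9) = 90: x ≡ 52 (mod 90).
  Combine with x ≡ 7 (mod 15): gcd(90, 15) = 15; 7 - 52 = -45, which IS divisible by 15, so compatible.
    Write x = 52 + 90·t and substitute into x ≡ 7 (mod 15): 90·t ≡ 7 − 52 = -45 (mod 15).
    Divide the congruence (and modulus) by g = 15: 6·t ≡ -3 (mod 1).
    Modulo 1 every t works; take t = 0.
    Then x = 52 + 90·0 = 52, valid modulo lcm(90, 15) = 90: x ≡ 52 (mod 90).
Verify: 52 mod 10 = 2, 52 mod 9 = 7, 52 mod 15 = 7.

x ≡ 52 (mod 90).


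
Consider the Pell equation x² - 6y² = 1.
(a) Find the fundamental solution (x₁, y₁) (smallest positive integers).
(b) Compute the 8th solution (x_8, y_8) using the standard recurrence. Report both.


Step 1: Find the fundamental solution (x₁, y₁) of x² - 6y² = 1.
  Expand √6 as a continued fraction. a₀ = ⌊√6⌋ = 2; iterate m_{k+1} = d_k·a_k − m_k, d_{k+1} = (6 − m_{k+1}²)/d_k, a_{k+1} = ⌊(a₀ + m_{k+1})/d_{k+1}⌋ (starting m₀ = 0, d₀ = 1), with convergents p_k = a_k·p_{k-1} + p_{k-2}, q_k = a_k·q_{k-1} + q_{k-2} (p₋₁ = 1, q₋₁ = 0):
  k = 0: a₀ = 2; p₀/q₀ = 2/1; p₀² − 6·q₀² = 4 − 6 = -2.
  k = 1: m = 2, d = 2, a = ⌊(2 + 2)/2⌋ = 2; p/q = (2·2 + 1)/(2·1 + 0) = 5/2; p² − 6·q² = 25 − 24 = 1.
  The first convergent with p² − 6·q² = 1 gives the fundamental solution (x₁, y₁) = (5, 2).
Step 2: Apply the recurrence (x_{n+1}, y_{n+1}) = (x₁x_n + 6y₁y_n, x₁y_n + y₁x_n) repeatedly.
  From (x_1, y_1) = (5, 2): x_2 = 5·5 + 6·2·2 = 49; y_2 = 5·2 + 2·5 = 20.
  From (x_2, y_2) = (49, 20): x_3 = 5·49 + 6·2·20 = 485; y_3 = 5·20 + 2·49 = 198.
  From (x_3, y_3) = (485, 198): x_4 = 5·485 + 6·2·198 = 4801; y_4 = 5·198 + 2·485 = 1960.
  From (x_4, y_4) = (4801, 1960): x_5 = 5·4801 + 6·2·1960 = 47525; y_5 = 5·1960 + 2·4801 = 19402.
  From (x_5, y_5) = (47525, 19402): x_6 = 5·47525 + 6·2·19402 = 470449; y_6 = 5·19402 + 2·47525 = 192060.
  From (x_6, y_6) = (470449, 192060): x_7 = 5·470449 + 6·2·192060 = 4656965; y_7 = 5·192060 + 2·470449 = 1901198.
  From (x_7, y_7) = (4656965, 1901198): x_8 = 5·4656965 + 6·2·1901198 = 46099201; y_8 = 5·1901198 + 2·4656965 = 18819920.
Step 3: Verify x_8² - 6·y_8² = 2125136332838401 - 2125136332838400 = 1 (should be 1). ✓

(x_1, y_1) = (5, 2); (x_8, y_8) = (46099201, 18819920).


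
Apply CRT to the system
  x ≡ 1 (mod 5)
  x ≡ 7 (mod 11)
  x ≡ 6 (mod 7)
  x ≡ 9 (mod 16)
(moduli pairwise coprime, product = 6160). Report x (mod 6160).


Product of moduli M = 5 · 11 · 7 · 16 = 6160.
Merge one congruence at a time:
  Start: x ≡ 1 (mod 5).
  Combine with x ≡ 7 (mod 11); new modulus lcm = 55.
    Write x = 1 + 5·t and substitute into x ≡ 7 (mod 11): 5·t ≡ 7 − 1 = 6 (mod 11).
    The inverse of 5 mod 11 is 9 (since 5·9 = 45 = 4·11 + 1), so t ≡ 9·6 = 54 ≡ 10 (mod 11).
    Then x = 1 + 5·10 = 51, valid modulo lcm(5, 11) = 55: x ≡ 51 (mod 55).
  Combine with x ≡ 6 (mod 7); new modulus lcm = 385.
    Write x = 51 + 55·t and substitute into x ≡ 6 (mod 7): 55·t ≡ 6 − 51 = -45 (mod 7).
    Reduce coefficients mod 7: 6·t ≡ 4 (mod 7).
    The inverse of 6 mod 7 is 6 (since 6·6 = 36 = 5·7 + 1), so t ≡ 6·4 = 24 ≡ 3 (mod 7).
    Then x = 51 + 55·3 = 216, valid modulo lcm(55, 7) = 385: x ≡ 216 (mod 385).
  Combine with x ≡ 9 (mod 16); new modulus lcm = 6160.
    Write x = 216 + 385·t and substitute into x ≡ 9 (mod 16): 385·t ≡ 9 − 216 = -207 (mod 16).
    Reduce coefficients mod 16: 1·t ≡ 1 (mod 16).
    So t ≡ 1 (mod 16).
    Then x = 216 + 385·1 = 601, valid modulo lcm(385, 16) = 6160: x ≡ 601 (mod 6160).
Verify against each original: 601 mod 5 = 1, 601 mod 11 = 7, 601 mod 7 = 6, 601 mod 16 = 9.

x ≡ 601 (mod 6160).


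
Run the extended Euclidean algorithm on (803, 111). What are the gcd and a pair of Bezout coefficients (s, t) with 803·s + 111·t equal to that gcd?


Euclidean algorithm on (803, 111) — divide until remainder is 0:
  803 = 7 · 111 + 26
  111 = 4 · 26 + 7
  26 = 3 · 7 + 5
  7 = 1 · 5 + 2
  5 = 2 · 2 + 1
  2 = 2 · 1 + 0
gcd(803, 111) = 1.
Track Bezout coefficients alongside the remainders: start with r₀ = 803 = a·1 + b·0 (s = 1, t = 0) and r₁ = 111 = a·0 + b·1 (s = 0, t = 1); each new remainder r_{k+1} = r_{k-1} − q_k·r_k inherits s_{k+1} = s_{k-1} − q_k·s_k, t_{k+1} = t_{k-1} − q_k·t_k, so r_k = a·s_k + b·t_k at every step:
  q = 7: r = 26, s = 1 − 7·0 = 1, t = 0 − 7·1 = -7  (check: 803·1 + 111·(-7) = 26)
  q = 4: r = 7, s = 0 − 4·1 = -4, t = 1 − 4·(-7) = 29  (check: 803·(-4) + 111·29 = 7)
  q = 3: r = 5, s = 1 − 3·(-4) = 13, t = -7 − 3·29 = -94  (check: 803·13 + 111·(-94) = 5)
  q = 1: r = 2, s = -4 − 1·13 = -17, t = 29 − 1·(-94) = 123  (check: 803·(-17) + 111·123 = 2)
  q = 2: r = 1, s = 13 − 2·(-17) = 47, t = -94 − 2·123 = -340  (check: 803·47 + 111·(-340) = 1)
The row with r = 1 (the gcd) gives the Bezout coefficients s = 47, t = -340.
Result: 803 · (47) + 111 · (-340) = 1.

gcd(803, 111) = 1; s = 47, t = -340 (check: 803·47 + 111·(-340) = 1).


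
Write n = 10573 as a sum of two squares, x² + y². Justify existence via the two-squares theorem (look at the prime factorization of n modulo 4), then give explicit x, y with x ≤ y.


Step 1: Factor n = 10573 = 97 · 109.
Step 2: Check the mod-4 condition on each prime factor: 97 ≡ 1 (mod 4), exponent 1; 109 ≡ 1 (mod 4), exponent 1.
All primes ≡ 3 (mod 4) appear to even exponent (or don't appear), so by the two-squares theorem n IS expressible as a sum of two squares.
Step 3: Build a representation. Here n = 97 · 109 is a product of primes ≡ 1 (mod 4). Each prime p ≡ 1 (mod 4) is itself a sum of two squares; find a² by testing p − a² for a perfect square:
  97: 97 − 1² = 96, 97 − 2² = 93, 97 − 3² = 88, 97 − 4² = 81 = 9² ⇒ 97 = 4² + 9².
  109: 109 − 1² = 108, 109 − 2² = 105, 109 − 3² = 100 = 10² ⇒ 109 = 3² + 10².
  Combine using the Brahmagupta–Fibonacci identity (a² + b²)(c² + d²) = (ac − bd)² + (ad + bc)² = (ac + bd)² + (ad − bc)²:
  97 · 109 = 10573: from (4² + 9²)(3² + 10²), take (4·3 − 9·10, 4·10 + 9·3) = (12 − 90, 40 + 27) = (-78, 67); dropping signs (only squares matter) gives (78, 67); check 78² + 67² = 6084 + 4489 = 10573 ✓.
Step 4: Order so x ≤ y and verify: 67² + 78² = 4489 + 6084 = 10573 = n. ✓

n = 10573 = 67² + 78² (one valid representation with x ≤ y).


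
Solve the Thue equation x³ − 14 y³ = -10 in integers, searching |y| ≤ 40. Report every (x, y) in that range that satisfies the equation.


The equation is x³ - 14y³ = -10. For fixed y, x³ = 14·y³ − 10, so a solution requires the RHS to be a perfect cube.
Strategy: iterate y from -40 to 40, compute RHS = 14·y³ − 10, and check whether it is a (positive or negative) perfect cube.
Check small values of y:
  y = 0: RHS = -10 is not a perfect cube.
  y = 1: RHS = 4 is not a perfect cube.
  y = -1: RHS = -24 is not a perfect cube.
  y = 2: RHS = 102 is not a perfect cube.
  y = -2: RHS = -122 is not a perfect cube.
  y = 3: RHS = 368 is not a perfect cube.
  y = -3: RHS = -388 is not a perfect cube.
Continuing the search up to |y| = 40 finds no solutions either.
No (x, y) in the scanned range satisfies the equation.

No integer solutions with |y| ≤ 40.


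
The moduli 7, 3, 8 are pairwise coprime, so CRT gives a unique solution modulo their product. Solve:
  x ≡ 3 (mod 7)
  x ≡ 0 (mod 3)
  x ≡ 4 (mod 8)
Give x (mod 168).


Moduli 7, 3, 8 are pairwise coprime; by CRT there is a unique solution modulo M = 7 · 3 · 8 = 168.
Solve pairwise, accumulating the modulus:
  Start with x ≡ 3 (mod 7).
  Combine with x ≡ 0 (mod 3): since gcd(7, 3) = 1, we get a unique residue mod 21.
    Write x = 3 + 7·t and substitute into x ≡ 0 (mod 3): 7·t ≡ 0 − 3 = -3 (mod 3).
    Reduce coefficients mod 3: 1·t ≡ 0 (mod 3).
    So t ≡ 0 (mod 3).
    Then x = 3 + 7·0 = 3, valid modulo lcm(7, 3) = 21: x ≡ 3 (mod 21).
  Combine with x ≡ 4 (mod 8): since gcd(21, 8) = 1, we get a unique residue mod 168.
    Write x = 3 + 21·t and substitute into x ≡ 4 (mod 8): 21·t ≡ 4 − 3 = 1 (mod 8).
    Reduce coefficients mod 8: 5·t ≡ 1 (mod 8).
    The inverse of 5 mod 8 is 5 (since 5·5 = 25 = 3·8 + 1), so t ≡ 5·1 = 5 ≡ 5 (mod 8).
    Then x = 3 + 21·5 = 108, valid modulo lcm(21, 8) = 168: x ≡ 108 (mod 168).
Verify: 108 mod 7 = 3 ✓, 108 mod 3 = 0 ✓, 108 mod 8 = 4 ✓.

x ≡ 108 (mod 168).


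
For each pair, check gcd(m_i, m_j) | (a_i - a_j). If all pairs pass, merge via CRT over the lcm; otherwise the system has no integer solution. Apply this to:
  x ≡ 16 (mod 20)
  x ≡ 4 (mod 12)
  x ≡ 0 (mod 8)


Moduli 20, 12, 8 are not pairwise coprime, so CRT works modulo lcm(m_i) when all pairwise compatibility conditions hold.
Pairwise compatibility: gcd(m_i, m_j) must divide a_i - a_j for every pair.
Merge one congruence at a time:
  Start: x ≡ 16 (mod 20).
  Combine with x ≡ 4 (mod 12): gcd(20, 12) = 4; 4 - 16 = -12, which IS divisible by 4, so compatible.
    Write x = 16 + 20·t and substitute into x ≡ 4 (mod 12): 20·t ≡ 4 − 16 = -12 (mod 12).
    Divide the congruence (and modulus) by g = 4: 5·t ≡ -3 (mod 3).
    Reduce coefficients mod 3: 2·t ≡ 0 (mod 3).
    The inverse of 2 mod 3 is 2 (since 2·2 = 4 = 1·3 + 1), so t ≡ 2·0 = 0 ≡ 0 (mod 3).
    Then x = 16 + 20·0 = 16, valid modulo lcm(20, 12) = 60: x ≡ 16 (mod 60).
  Combine with x ≡ 0 (mod 8): gcd(60, 8) = 4; 0 - 16 = -16, which IS divisible by 4, so compatible.
    Write x = 16 + 60·t and substitute into x ≡ 0 (mod 8): 60·t ≡ 0 − 16 = -16 (mod 8).
    Divide the congruence (and modulus) by g = 4: 15·t ≡ -4 (mod 2).
    Reduce coefficients mod 2: 1·t ≡ 0 (mod 2).
    So t ≡ 0 (mod 2).
    Then x = 16 + 60·0 = 16, valid modulo lcm(60, 8) = 120: x ≡ 16 (mod 120).
Verify: 16 mod 20 = 16, 16 mod 12 = 4, 16 mod 8 = 0.

x ≡ 16 (mod 120).


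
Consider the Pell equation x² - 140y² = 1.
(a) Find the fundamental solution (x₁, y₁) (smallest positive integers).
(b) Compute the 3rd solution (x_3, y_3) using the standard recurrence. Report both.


Step 1: Find the fundamental solution (x₁, y₁) of x² - 140y² = 1.
  Expand √140 as a continued fraction. a₀ = ⌊√140⌋ = 11; iterate m_{k+1} = d_k·a_k − m_k, d_{k+1} = (140 − m_{k+1}²)/d_k, a_{k+1} = ⌊(a₀ + m_{k+1})/d_{k+1}⌋ (starting m₀ = 0, d₀ = 1), with convergents p_k = a_k·p_{k-1} + p_{k-2}, q_k = a_k·q_{k-1} + q_{k-2} (p₋₁ = 1, q₋₁ = 0):
  k = 0: a₀ = 11; p₀/q₀ = 11/1; p₀² − 140·q₀² = 121 − 140 = -19.
  k = 1: m = 11, d = 19, a = ⌊(11 + 11)/19⌋ = 1; p/q = (1·11 + 1)/(1·1 + 0) = 12/1; p² − 140·q² = 144 − 140 = 4.
  k = 2: m = 8, d = 4, a = ⌊(11 + 8)/4⌋ = 4; p/q = (4·12 + 11)/(4·1 + 1) = 59/5; p² − 140·q² = 3481 − 3500 = -19.
  k = 3: m = 8, d = 19, a = ⌊(11 + 8)/19⌋ = 1; p/q = (1·59 + 12)/(1·5 + 1) = 71/6; p² − 140·q² = 5041 − 5040 = 1.
  The first convergent with p² − 140·q² = 1 gives the fundamental solution (x₁, y₁) = (71, 6).
Step 2: Apply the recurrence (x_{n+1}, y_{n+1}) = (x₁x_n + 140y₁y_n, x₁y_n + y₁x_n) repeatedly.
  From (x_1, y_1) = (71, 6): x_2 = 71·71 + 140·6·6 = 10081; y_2 = 71·6 + 6·71 = 852.
  From (x_2, y_2) = (10081, 852): x_3 = 71·10081 + 140·6·852 = 1431431; y_3 = 71·852 + 6·10081 = 120978.
Step 3: Verify x_3² - 140·y_3² = 2048994707761 - 2048994707760 = 1 (should be 1). ✓

(x_1, y_1) = (71, 6); (x_3, y_3) = (1431431, 120978).


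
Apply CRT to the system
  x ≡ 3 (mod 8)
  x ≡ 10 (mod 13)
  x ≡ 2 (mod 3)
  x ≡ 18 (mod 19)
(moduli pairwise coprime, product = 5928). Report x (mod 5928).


Product of moduli M = 8 · 13 · 3 · 19 = 5928.
Merge one congruence at a time:
  Start: x ≡ 3 (mod 8).
  Combine with x ≡ 10 (mod 13); new modulus lcm = 104.
    Write x = 3 + 8·t and substitute into x ≡ 10 (mod 13): 8·t ≡ 10 − 3 = 7 (mod 13).
    The inverse of 8 mod 13 is 5 (since 8·5 = 40 = 3·13 + 1), so t ≡ 5·7 = 35 ≡ 9 (mod 13).
    Then x = 3 + 8·9 = 75, valid modulo lcm(8, 13) = 104: x ≡ 75 (mod 104).
  Combine with x ≡ 2 (mod 3); new modulus lcm = 312.
    Write x = 75 + 104·t and substitute into x ≡ 2 (mod 3): 104·t ≡ 2 − 75 = -73 (mod 3).
    Reduce coefficients mod 3: 2·t ≡ 2 (mod 3).
    The inverse of 2 mod 3 is 2 (since 2·2 = 4 = 1·3 + 1), so t ≡ 2·2 = 4 ≡ 1 (mod 3).
    Then x = 75 + 104·1 = 179, valid modulo lcm(104, 3) = 312: x ≡ 179 (mod 312).
  Combine with x ≡ 18 (mod 19); new modulus lcm = 5928.
    Write x = 179 + 312·t and substitute into x ≡ 18 (mod 19): 312·t ≡ 18 − 179 = -161 (mod 19).
    Reduce coefficients mod 19: 8·t ≡ 10 (mod 19).
    The inverse of 8 mod 19 is 12 (since 8·12 = 96 = 5·19 + 1), so t ≡ 12·10 = 120 ≡ 6 (mod 19).
    Then x = 179 + 312·6 = 2051, valid modulo lcm(312, 19) = 5928: x ≡ 2051 (mod 5928).
Verify against each original: 2051 mod 8 = 3, 2051 mod 13 = 10, 2051 mod 3 = 2, 2051 mod 19 = 18.

x ≡ 2051 (mod 5928).


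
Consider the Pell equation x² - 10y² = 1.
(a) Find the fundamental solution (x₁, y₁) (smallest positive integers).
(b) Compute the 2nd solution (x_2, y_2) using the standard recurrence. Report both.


Step 1: Find the fundamental solution (x₁, y₁) of x² - 10y² = 1.
  Expand √10 as a continued fraction. a₀ = ⌊√10⌋ = 3; iterate m_{k+1} = d_k·a_k − m_k, d_{k+1} = (10 − m_{k+1}²)/d_k, a_{k+1} = ⌊(a₀ + m_{k+1})/d_{k+1}⌋ (starting m₀ = 0, d₀ = 1), with convergents p_k = a_k·p_{k-1} + p_{k-2}, q_k = a_k·q_{k-1} + q_{k-2} (p₋₁ = 1, q₋₁ = 0):
  k = 0: a₀ = 3; p₀/q₀ = 3/1; p₀² − 10·q₀² = 9 − 10 = -1.
  k = 1: m = 3, d = 1, a = ⌊(3 + 3)/1⌋ = 6; p/q = (6·3 + 1)/(6·1 + 0) = 19/6; p² − 10·q² = 361 − 360 = 1.
  The first convergent with p² − 10·q² = 1 gives the fundamental solution (x₁, y₁) = (19, 6).
Step 2: Apply the recurrence (x_{n+1}, y_{n+1}) = (x₁x_n + 10y₁y_n, x₁y_n + y₁x_n) repeatedly.
  From (x_1, y_1) = (19, 6): x_2 = 19·19 + 10·6·6 = 721; y_2 = 19·6 + 6·19 = 228.
Step 3: Verify x_2² - 10·y_2² = 519841 - 519840 = 1 (should be 1). ✓

(x_1, y_1) = (19, 6); (x_2, y_2) = (721, 228).


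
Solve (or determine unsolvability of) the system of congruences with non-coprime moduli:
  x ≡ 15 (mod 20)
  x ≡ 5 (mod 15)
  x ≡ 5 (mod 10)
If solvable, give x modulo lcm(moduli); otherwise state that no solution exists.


Moduli 20, 15, 10 are not pairwise coprime, so CRT works modulo lcm(m_i) when all pairwise compatibility conditions hold.
Pairwise compatibility: gcd(m_i, m_j) must divide a_i - a_j for every pair.
Merge one congruence at a time:
  Start: x ≡ 15 (mod 20).
  Combine with x ≡ 5 (mod 15): gcd(20, 15) = 5; 5 - 15 = -10, which IS divisible by 5, so compatible.
    Write x = 15 + 20·t and substitute into x ≡ 5 (mod 15): 20·t ≡ 5 − 15 = -10 (mod 15).
    Divide the congruence (and modulus) by g = 5: 4·t ≡ -2 (mod 3).
    Reduce coefficients mod 3: 1·t ≡ 1 (mod 3).
    So t ≡ 1 (mod 3).
    Then x = 15 + 20·1 = 35, valid modulo lcm(20, 15) = 60: x ≡ 35 (mod 60).
  Combine with x ≡ 5 (mod 10): gcd(60, 10) = 10; 5 - 35 = -30, which IS divisible by 10, so compatible.
    Write x = 35 + 60·t and substitute into x ≡ 5 (mod 10): 60·t ≡ 5 − 35 = -30 (mod 10).
    Divide the congruence (and modulus) by g = 10: 6·t ≡ -3 (mod 1).
    Modulo 1 every t works; take t = 0.
    Then x = 35 + 60·0 = 35, valid modulo lcm(60, 10) = 60: x ≡ 35 (mod 60).
Verify: 35 mod 20 = 15, 35 mod 15 = 5, 35 mod 10 = 5.

x ≡ 35 (mod 60).


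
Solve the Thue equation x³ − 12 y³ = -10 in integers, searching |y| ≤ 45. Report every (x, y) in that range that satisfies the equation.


The equation is x³ - 12y³ = -10. For fixed y, x³ = 12·y³ − 10, so a solution requires the RHS to be a perfect cube.
Strategy: iterate y from -45 to 45, compute RHS = 12·y³ − 10, and check whether it is a (positive or negative) perfect cube.
Check small values of y:
  y = 0: RHS = -10 is not a perfect cube.
  y = 1: RHS = 2 is not a perfect cube.
  y = -1: RHS = -22 is not a perfect cube.
  y = 2: RHS = 86 is not a perfect cube.
  y = -2: RHS = -106 is not a perfect cube.
  y = 3: RHS = 314 is not a perfect cube.
  y = -3: RHS = -334 is not a perfect cube.
Continuing the search up to |y| = 45 finds no solutions either.
No (x, y) in the scanned range satisfies the equation.

No integer solutions with |y| ≤ 45.


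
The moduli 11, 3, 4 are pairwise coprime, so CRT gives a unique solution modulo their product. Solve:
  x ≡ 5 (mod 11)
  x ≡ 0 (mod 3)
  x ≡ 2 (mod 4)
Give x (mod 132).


Moduli 11, 3, 4 are pairwise coprime; by CRT there is a unique solution modulo M = 11 · 3 · 4 = 132.
Solve pairwise, accumulating the modulus:
  Start with x ≡ 5 (mod 11).
  Combine with x ≡ 0 (mod 3): since gcd(11, 3) = 1, we get a unique residue mod 33.
    Write x = 5 + 11·t and substitute into x ≡ 0 (mod 3): 11·t ≡ 0 − 5 = -5 (mod 3).
    Reduce coefficients mod 3: 2·t ≡ 1 (mod 3).
    The inverse of 2 mod 3 is 2 (since 2·2 = 4 = 1·3 + 1), so t ≡ 2·1 = 2 ≡ 2 (mod 3).
    Then x = 5 + 11·2 = 27, valid modulo lcm(11, 3) = 33: x ≡ 27 (mod 33).
  Combine with x ≡ 2 (mod 4): since gcd(33, 4) = 1, we get a unique residue mod 132.
    Write x = 27 + 33·t and substitute into x ≡ 2 (mod 4): 33·t ≡ 2 − 27 = -25 (mod 4).
    Reduce coefficients mod 4: 1·t ≡ 3 (mod 4).
    So t ≡ 3 (mod 4).
    Then x = 27 + 33·3 = 126, valid modulo lcm(33, 4) = 132: x ≡ 126 (mod 132).
Verify: 126 mod 11 = 5 ✓, 126 mod 3 = 0 ✓, 126 mod 4 = 2 ✓.

x ≡ 126 (mod 132).


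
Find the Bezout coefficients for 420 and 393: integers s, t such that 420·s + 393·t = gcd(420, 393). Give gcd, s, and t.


Euclidean algorithm on (420, 393) — divide until remainder is 0:
  420 = 1 · 393 + 27
  393 = 14 · 27 + 15
  27 = 1 · 15 + 12
  15 = 1 · 12 + 3
  12 = 4 · 3 + 0
gcd(420, 393) = 3.
Track Bezout coefficients alongside the remainders: start with r₀ = 420 = a·1 + b·0 (s = 1, t = 0) and r₁ = 393 = a·0 + b·1 (s = 0, t = 1); each new remainder r_{k+1} = r_{k-1} − q_k·r_k inherits s_{k+1} = s_{k-1} − q_k·s_k, t_{k+1} = t_{k-1} − q_k·t_k, so r_k = a·s_k + b·t_k at every step:
  q = 1: r = 27, s = 1 − 1·0 = 1, t = 0 − 1·1 = -1  (check: 420·1 + 393·(-1) = 27)
  q = 14: r = 15, s = 0 − 14·1 = -14, t = 1 − 14·(-1) = 15  (check: 420·(-14) + 393·15 = 15)
  q = 1: r = 12, s = 1 − 1·(-14) = 15, t = -1 − 1·15 = -16  (check: 420·15 + 393·(-16) = 12)
  q = 1: r = 3, s = -14 − 1·15 = -29, t = 15 − 1·(-16) = 31  (check: 420·(-29) + 393·31 = 3)
The row with r = 3 (the gcd) gives the Bezout coefficients s = -29, t = 31.
Result: 420 · (-29) + 393 · (31) = 3.

gcd(420, 393) = 3; s = -29, t = 31 (check: 420·(-29) + 393·31 = 3).


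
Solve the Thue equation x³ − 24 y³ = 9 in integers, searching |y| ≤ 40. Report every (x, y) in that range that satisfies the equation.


The equation is x³ - 24y³ = 9. For fixed y, x³ = 24·y³ + 9, so a solution requires the RHS to be a perfect cube.
Strategy: iterate y from -40 to 40, compute RHS = 24·y³ + 9, and check whether it is a (positive or negative) perfect cube.
Check small values of y:
  y = 0: RHS = 9 is not a perfect cube.
  y = 1: RHS = 33 is not a perfect cube.
  y = -1: RHS = -15 is not a perfect cube.
  y = 2: RHS = 201 is not a perfect cube.
  y = -2: RHS = -183 is not a perfect cube.
  y = 3: RHS = 657 is not a perfect cube.
  y = -3: RHS = -639 is not a perfect cube.
Continuing the search up to |y| = 40 finds no solutions either.
No (x, y) in the scanned range satisfies the equation.

No integer solutions with |y| ≤ 40.


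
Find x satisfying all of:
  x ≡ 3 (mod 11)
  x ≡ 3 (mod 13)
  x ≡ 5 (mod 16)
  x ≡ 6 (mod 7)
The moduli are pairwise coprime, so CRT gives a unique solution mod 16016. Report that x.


Product of moduli M = 11 · 13 · 16 · 7 = 16016.
Merge one congruence at a time:
  Start: x ≡ 3 (mod 11).
  Combine with x ≡ 3 (mod 13); new modulus lcm = 143.
    Write x = 3 + 11·t and substitute into x ≡ 3 (mod 13): 11·t ≡ 3 − 3 = 0 (mod 13).
    The inverse of 11 mod 13 is 6 (since 11·6 = 66 = 5·13 + 1), so t ≡ 6·0 = 0 ≡ 0 (mod 13).
    Then x = 3 + 11·0 = 3, valid modulo lcm(11, 13) = 143: x ≡ 3 (mod 143).
  Combine with x ≡ 5 (mod 16); new modulus lcm = 2288.
    Write x = 3 + 143·t and substitute into x ≡ 5 (mod 16): 143·t ≡ 5 − 3 = 2 (mod 16).
    Reduce coefficients mod 16: 15·t ≡ 2 (mod 16).
    The inverse of 15 mod 16 is 15 (since 15·15 = 225 = 14·16 + 1), so t ≡ 15·2 = 30 ≡ 14 (mod 16).
    Then x = 3 + 143·14 = 2005, valid modulo lcm(143, 16) = 2288: x ≡ 2005 (mod 2288).
  Combine with x ≡ 6 (mod 7); new modulus lcm = 16016.
    Write x = 2005 + 2288·t and substitute into x ≡ 6 (mod 7): 2288·t ≡ 6 − 2005 = -1999 (mod 7).
    Reduce coefficients mod 7: 6·t ≡ 3 (mod 7).
    The inverse of 6 mod 7 is 6 (since 6·6 = 36 = 5·7 + 1), so t ≡ 6·3 = 18 ≡ 4 (mod 7).
    Then x = 2005 + 2288·4 = 11157, valid modulo lcm(2288, 7) = 16016: x ≡ 11157 (mod 16016).
Verify against each original: 11157 mod 11 = 3, 11157 mod 13 = 3, 11157 mod 16 = 5, 11157 mod 7 = 6.

x ≡ 11157 (mod 16016).


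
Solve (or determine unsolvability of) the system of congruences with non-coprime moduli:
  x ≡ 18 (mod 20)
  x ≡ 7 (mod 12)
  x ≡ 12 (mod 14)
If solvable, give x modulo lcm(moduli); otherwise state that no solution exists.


Moduli 20, 12, 14 are not pairwise coprime, so CRT works modulo lcm(m_i) when all pairwise compatibility conditions hold.
Pairwise compatibility: gcd(m_i, m_j) must divide a_i - a_j for every pair.
Merge one congruence at a time:
  Start: x ≡ 18 (mod 20).
  Combine with x ≡ 7 (mod 12): gcd(20, 12) = 4, and 7 - 18 = -11 is NOT divisible by 4.
    ⇒ system is inconsistent (no integer solution).

No solution (the system is inconsistent).


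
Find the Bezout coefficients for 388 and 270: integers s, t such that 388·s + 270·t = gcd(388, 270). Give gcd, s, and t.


Euclidean algorithm on (388, 270) — divide until remainder is 0:
  388 = 1 · 270 + 118
  270 = 2 · 118 + 34
  118 = 3 · 34 + 16
  34 = 2 · 16 + 2
  16 = 8 · 2 + 0
gcd(388, 270) = 2.
Track Bezout coefficients alongside the remainders: start with r₀ = 388 = a·1 + b·0 (s = 1, t = 0) and r₁ = 270 = a·0 + b·1 (s = 0, t = 1); each new remainder r_{k+1} = r_{k-1} − q_k·r_k inherits s_{k+1} = s_{k-1} − q_k·s_k, t_{k+1} = t_{k-1} − q_k·t_k, so r_k = a·s_k + b·t_k at every step:
  q = 1: r = 118, s = 1 − 1·0 = 1, t = 0 − 1·1 = -1  (check: 388·1 + 270·(-1) = 118)
  q = 2: r = 34, s = 0 − 2·1 = -2, t = 1 − 2·(-1) = 3  (check: 388·(-2) + 270·3 = 34)
  q = 3: r = 16, s = 1 − 3·(-2) = 7, t = -1 − 3·3 = -10  (check: 388·7 + 270·(-10) = 16)
  q = 2: r = 2, s = -2 − 2·7 = -16, t = 3 − 2·(-10) = 23  (check: 388·(-16) + 270·23 = 2)
The row with r = 2 (the gcd) gives the Bezout coefficients s = -16, t = 23.
Result: 388 · (-16) + 270 · (23) = 2.

gcd(388, 270) = 2; s = -16, t = 23 (check: 388·(-16) + 270·23 = 2).


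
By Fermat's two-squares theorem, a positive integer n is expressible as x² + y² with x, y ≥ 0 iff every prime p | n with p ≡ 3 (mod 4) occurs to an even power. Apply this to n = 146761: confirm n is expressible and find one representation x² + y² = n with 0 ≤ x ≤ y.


Step 1: Factor n = 146761 = 17 · 89 · 97.
Step 2: Check the mod-4 condition on each prime factor: 17 ≡ 1 (mod 4), exponent 1; 89 ≡ 1 (mod 4), exponent 1; 97 ≡ 1 (mod 4), exponent 1.
All primes ≡ 3 (mod 4) appear to even exponent (or don't appear), so by the two-squares theorem n IS expressible as a sum of two squares.
Step 3: Build a representation. Here n = 17 · 89 · 97 is a product of primes ≡ 1 (mod 4). Each prime p ≡ 1 (mod 4) is itself a sum of two squares; find a² by testing p − a² for a perfect square:
  17: 17 − 1² = 16 = 4² ⇒ 17 = 1² + 4².
  89: 89 − 1² = 88, 89 − 2² = 85, 89 − 3² = 80, 89 − 4² = 73, 89 − 5² = 64 = 8² ⇒ 89 = 5² + 8².
  97: 97 − 1² = 96, 97 − 2² = 93, 97 − 3² = 88, 97 − 4² = 81 = 9² ⇒ 97 = 4² + 9².
  Combine using the Brahmagupta–Fibonacci identity (a² + b²)(c² + d²) = (ac − bd)² + (ad + bc)² = (ac + bd)² + (ad − bc)²:
  17 · 89 = 1513: from (1² + 4²)(5² + 8²), take (1·5 − 4·8, 1·8 + 4·5) = (5 − 32, 8 + 20) = (-27, 28); dropping signs (only squares matter) gives (27, 28); check 27² + 28² = 729 + 784 = 1513 ✓.
  1513 · 97 = 146761: from (27² + 28²)(4² + 9²), take (27·4 − 28·9, 27·9 + 28·4) = (108 − 252, 243 + 112) = (-144, 355); dropping signs (only squares matter) gives (144, 355); check 144² + 355² = 20736 + 126025 = 146761 ✓.
Step 4: Order so x ≤ y and verify: 144² + 355² = 20736 + 126025 = 146761 = n. ✓

n = 146761 = 144² + 355² (one valid representation with x ≤ y).


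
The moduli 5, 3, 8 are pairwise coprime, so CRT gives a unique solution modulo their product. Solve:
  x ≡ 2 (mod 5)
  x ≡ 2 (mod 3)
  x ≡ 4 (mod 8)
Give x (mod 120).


Moduli 5, 3, 8 are pairwise coprime; by CRT there is a unique solution modulo M = 5 · 3 · 8 = 120.
Solve pairwise, accumulating the modulus:
  Start with x ≡ 2 (mod 5).
  Combine with x ≡ 2 (mod 3): since gcd(5, 3) = 1, we get a unique residue mod 15.
    Write x = 2 + 5·t and substitute into x ≡ 2 (mod 3): 5·t ≡ 2 − 2 = 0 (mod 3).
    Reduce coefficients mod 3: 2·t ≡ 0 (mod 3).
    The inverse of 2 mod 3 is 2 (since 2·2 = 4 = 1·3 + 1), so t ≡ 2·0 = 0 ≡ 0 (mod 3).
    Then x = 2 + 5·0 = 2, valid modulo lcm(5, 3) = 15: x ≡ 2 (mod 15).
  Combine with x ≡ 4 (mod 8): since gcd(15, 8) = 1, we get a unique residue mod 120.
    Write x = 2 + 15·t and substitute into x ≡ 4 (mod 8): 15·t ≡ 4 − 2 = 2 (mod 8).
    Reduce coefficients mod 8: 7·t ≡ 2 (mod 8).
    The inverse of 7 mod 8 is 7 (since 7·7 = 49 = 6·8 + 1), so t ≡ 7·2 = 14 ≡ 6 (mod 8).
    Then x = 2 + 15·6 = 92, valid modulo lcm(15, 8) = 120: x ≡ 92 (mod 120).
Verify: 92 mod 5 = 2 ✓, 92 mod 3 = 2 ✓, 92 mod 8 = 4 ✓.

x ≡ 92 (mod 120).


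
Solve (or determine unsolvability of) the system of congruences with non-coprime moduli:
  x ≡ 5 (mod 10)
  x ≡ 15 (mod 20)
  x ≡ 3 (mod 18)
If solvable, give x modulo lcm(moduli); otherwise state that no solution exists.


Moduli 10, 20, 18 are not pairwise coprime, so CRT works modulo lcm(m_i) when all pairwise compatibility conditions hold.
Pairwise compatibility: gcd(m_i, m_j) must divide a_i - a_j for every pair.
Merge one congruence at a time:
  Start: x ≡ 5 (mod 10).
  Combine with x ≡ 15 (mod 20): gcd(10, 20) = 10; 15 - 5 = 10, which IS divisible by 10, so compatible.
    Write x = 5 + 10·t and substitute into x ≡ 15 (mod 20): 10·t ≡ 15 − 5 = 10 (mod 20).
    Divide the congruence (and modulus) by g = 10: 1·t ≡ 1 (mod 2).
    So t ≡ 1 (mod 2).
    Then x = 5 + 10·1 = 15, valid modulo lcm(10, 20) = 20: x ≡ 15 (mod 20).
  Combine with x ≡ 3 (mod 18): gcd(20, 18) = 2; 3 - 15 = -12, which IS divisible by 2, so compatible.
    Write x = 15 + 20·t and substitute into x ≡ 3 (mod 18): 20·t ≡ 3 − 15 = -12 (mod 18).
    Divide the congruence (and modulus) by g = 2: 10·t ≡ -6 (mod 9).
    Reduce coefficients mod 9: 1·t ≡ 3 (mod 9).
    So t ≡ 3 (mod 9).
    Then x = 15 + 20·3 = 75, valid modulo lcm(20, 18) = 180: x ≡ 75 (mod 180).
Verify: 75 mod 10 = 5, 75 mod 20 = 15, 75 mod 18 = 3.

x ≡ 75 (mod 180).


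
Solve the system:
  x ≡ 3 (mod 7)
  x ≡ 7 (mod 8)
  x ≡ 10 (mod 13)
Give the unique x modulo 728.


Moduli 7, 8, 13 are pairwise coprime; by CRT there is a unique solution modulo M = 7 · 8 · 13 = 728.
Solve pairwise, accumulating the modulus:
  Start with x ≡ 3 (mod 7).
  Combine with x ≡ 7 (mod 8): since gcd(7, 8) = 1, we get a unique residue mod 56.
    Write x = 3 + 7·t and substitute into x ≡ 7 (mod 8): 7·t ≡ 7 − 3 = 4 (mod 8).
    The inverse of 7 mod 8 is 7 (since 7·7 = 49 = 6·8 + 1), so t ≡ 7·4 = 28 ≡ 4 (mod 8).
    Then x = 3 + 7·4 = 31, valid modulo lcm(7, 8) = 56: x ≡ 31 (mod 56).
  Combine with x ≡ 10 (mod 13): since gcd(56, 13) = 1, we get a unique residue mod 728.
    Write x = 31 + 56·t and substitute into x ≡ 10 (mod 13): 56·t ≡ 10 − 31 = -21 (mod 13).
    Reduce coefficients mod 13: 4·t ≡ 5 (mod 13).
    The inverse of 4 mod 13 is 10 (since 4·10 = 40 = 3·13 + 1), so t ≡ 10·5 = 50 ≡ 11 (mod 13).
    Then x = 31 + 56·11 = 647, valid modulo lcm(56, 13) = 728: x ≡ 647 (mod 728).
Verify: 647 mod 7 = 3 ✓, 647 mod 8 = 7 ✓, 647 mod 13 = 10 ✓.

x ≡ 647 (mod 728).


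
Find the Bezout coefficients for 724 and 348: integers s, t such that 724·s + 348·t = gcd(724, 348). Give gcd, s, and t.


Euclidean algorithm on (724, 348) — divide until remainder is 0:
  724 = 2 · 348 + 28
  348 = 12 · 28 + 12
  28 = 2 · 12 + 4
  12 = 3 · 4 + 0
gcd(724, 348) = 4.
Track Bezout coefficients alongside the remainders: start with r₀ = 724 = a·1 + b·0 (s = 1, t = 0) and r₁ = 348 = a·0 + b·1 (s = 0, t = 1); each new remainder r_{k+1} = r_{k-1} − q_k·r_k inherits s_{k+1} = s_{k-1} − q_k·s_k, t_{k+1} = t_{k-1} − q_k·t_k, so r_k = a·s_k + b·t_k at every step:
  q = 2: r = 28, s = 1 − 2·0 = 1, t = 0 − 2·1 = -2  (check: 724·1 + 348·(-2) = 28)
  q = 12: r = 12, s = 0 − 12·1 = -12, t = 1 − 12·(-2) = 25  (check: 724·(-12) + 348·25 = 12)
  q = 2: r = 4, s = 1 − 2·(-12) = 25, t = -2 − 2·25 = -52  (check: 724·25 + 348·(-52) = 4)
The row with r = 4 (the gcd) gives the Bezout coefficients s = 25, t = -52.
Result: 724 · (25) + 348 · (-52) = 4.

gcd(724, 348) = 4; s = 25, t = -52 (check: 724·25 + 348·(-52) = 4).
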